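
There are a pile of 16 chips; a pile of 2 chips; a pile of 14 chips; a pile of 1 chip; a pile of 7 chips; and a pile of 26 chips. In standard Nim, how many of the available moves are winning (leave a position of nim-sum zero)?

0

In binary:
  10000  (16)
  00010  (2)
  01110  (14)
  00001  (1)
  00111  (7)
  11010  (26)
  -----
  00000  (0)
The nim-sum is already 0, so every move leaves a nonzero nim-sum — there are no winning moves.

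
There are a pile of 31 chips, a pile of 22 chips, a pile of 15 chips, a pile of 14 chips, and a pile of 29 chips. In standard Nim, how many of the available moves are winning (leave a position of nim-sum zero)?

Nim-sum: 31 ⊕ 22 ⊕ 15 ⊕ 14 ⊕ 29 = 21.
The overall nim-sum is X = 21. A pile of size p has a winning move iff p XOR X < p (reduce it to p XOR X).
  31: 31 XOR 21 = 10 < 31 — winning move (to 10).
  22: 22 XOR 21 = 3 < 22 — winning move (to 3).
  15: 15 XOR 21 = 26 ≥ 15 — no move.
  14: 14 XOR 21 = 27 ≥ 14 — no move.
  29: 29 XOR 21 = 8 < 29 — winning move (to 8).
That gives 3 winning moves.

3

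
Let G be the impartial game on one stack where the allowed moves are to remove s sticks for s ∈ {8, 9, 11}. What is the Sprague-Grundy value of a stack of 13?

Grundy values for subtraction set {8, 9, 11}:
g(0) = mex{} = 0
g(1) = mex{} = 0
g(2) = mex{} = 0
g(3) = mex{} = 0
g(4) = mex{} = 0
g(5) = mex{} = 0
g(6) = mex{} = 0
g(7) = mex{} = 0
g(8) = mex{0} = 1
g(9) = mex{0} = 1
g(10) = mex{0} = 1
g(11) = mex{0} = 1
g(12) = mex{0} = 1
g(13) = mex{0} = 1
So g(13) = 1.

1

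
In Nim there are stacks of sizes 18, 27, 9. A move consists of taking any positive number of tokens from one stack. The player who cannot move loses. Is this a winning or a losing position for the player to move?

Compute the nim-sum pairwise:
18 XOR 27 = 9
9 XOR 9 = 0
The nim-sum is 0, so this is a P-position: the player to move is in a losing position under optimal play.

Losing position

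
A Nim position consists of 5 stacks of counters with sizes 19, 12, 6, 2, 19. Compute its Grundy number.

8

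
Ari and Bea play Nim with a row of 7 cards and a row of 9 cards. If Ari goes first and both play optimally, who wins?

Ari wins

Bitwise XOR of the heap sizes:
  0111  (7)
  1001  (9)
  ----
  1110  (14)
The nim-sum is 14 ≠ 0, so this is an N-position: the player to move can win; Ari has a winning move.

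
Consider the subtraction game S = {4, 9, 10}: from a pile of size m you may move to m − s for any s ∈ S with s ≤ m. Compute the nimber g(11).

2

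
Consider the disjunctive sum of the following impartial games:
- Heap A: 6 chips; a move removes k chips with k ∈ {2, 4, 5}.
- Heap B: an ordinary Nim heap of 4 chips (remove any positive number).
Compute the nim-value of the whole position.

7

Build the Grundy sequence for heap A with g(k) = mex{g(k−s) : s ∈ {2, 4, 5}, s ≤ k}:
k:     0  1  2  3  4  5  6
g(k):  0  0  1  1  2  2  3
So g(6) = 3.
Heap B is a plain Nim heap of size 4, so its Grundy value is 4.
By the Sprague-Grundy theorem, the Grundy value of a sum of independent games is the XOR of the component values.
Combined value = 3 ⊕ 4 = 7.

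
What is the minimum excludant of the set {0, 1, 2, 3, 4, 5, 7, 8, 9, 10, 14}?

The values 0, 1, 2, 3, 4, 5 are all present; 6 is the first non-negative integer missing from the set.

6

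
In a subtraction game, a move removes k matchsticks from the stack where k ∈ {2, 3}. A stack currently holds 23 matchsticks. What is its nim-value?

1

Compute g(0), g(1), … for moves {2, 3}:
k:     0  1  2  3  4  5  6  7  8  9 10 11 12 13 14 15 16 17 18 19 20 21 22 23
g(k):  0  0  1  1  2  0  0  1  1  2  0  0  1  1  2  0  0  1  1  2  0  0  1  1
So g(23) = 1.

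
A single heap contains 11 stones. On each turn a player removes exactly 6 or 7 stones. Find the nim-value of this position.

1

Compute g(0), g(1), … for moves {6, 7}:
k:     0  1  2  3  4  5  6  7  8  9 10 11
g(k):  0  0  0  0  0  0  1  1  1  1  1  1
So g(11) = 1.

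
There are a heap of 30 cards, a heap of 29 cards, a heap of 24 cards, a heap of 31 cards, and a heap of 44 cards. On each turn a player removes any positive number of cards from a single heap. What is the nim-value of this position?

40

In binary:
  011110  (30)
  011101  (29)
  011000  (24)
  011111  (31)
  101100  (44)
  ------
  101000  (40)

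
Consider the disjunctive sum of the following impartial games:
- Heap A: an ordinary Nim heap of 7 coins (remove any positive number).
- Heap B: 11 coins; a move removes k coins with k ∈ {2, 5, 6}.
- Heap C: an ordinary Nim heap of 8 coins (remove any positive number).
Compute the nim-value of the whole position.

15

Heap A is a plain Nim heap of size 7, so its Grundy value is 7.
Grundy values for heap B (subtraction set {2, 5, 6}):
k:     0  1  2  3  4  5  6  7  8  9 10 11
g(k):  0  0  1  1  0  2  1  3  0  2  1  0
So g(11) = 0.
Heap C is a plain Nim heap of size 8, so its Grundy value is 8.
By the Sprague-Grundy theorem, the Grundy value of a sum of independent games is the XOR of the component values.
Combined value = 7 XOR 0 XOR 8 = 15.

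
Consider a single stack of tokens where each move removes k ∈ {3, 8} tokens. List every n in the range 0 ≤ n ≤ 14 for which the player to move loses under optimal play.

0, 1, 2, 6, 7, 11, 12, 13

Compute g(0), g(1), … for moves {3, 8}:
g(0) = mex{} = 0
g(1) = mex{} = 0
g(2) = mex{} = 0
g(3) = mex{0} = 1
g(4) = mex{0} = 1
g(5) = mex{0} = 1
g(6) = mex{1} = 0
g(7) = mex{1} = 0
g(8) = mex{0,1} = 2
g(9) = mex{0} = 1
g(10) = mex{0} = 1
g(11) = mex{1,2} = 0
g(12) = mex{1} = 0
g(13) = mex{1} = 0
g(14) = mex{0} = 1
The P-positions (g = 0) in 0..14 are 0, 1, 2, 6, 7, 11, 12, 13.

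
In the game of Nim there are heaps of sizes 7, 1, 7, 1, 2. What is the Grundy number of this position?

Nim-sum: 7 XOR 1 XOR 7 XOR 1 XOR 2 = 2.

2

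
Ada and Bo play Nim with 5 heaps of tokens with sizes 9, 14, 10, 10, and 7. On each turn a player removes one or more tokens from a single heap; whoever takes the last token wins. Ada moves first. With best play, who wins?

Bo wins

Compute the nim-sum pairwise:
9 ⊕ 14 = 7
7 ⊕ 10 = 13
13 ⊕ 10 = 7
7 ⊕ 7 = 0
The nim-sum is 0, so this is a P-position: the player to move is in a losing position under optimal play; Ada is about to move from it and so loses — Bo wins.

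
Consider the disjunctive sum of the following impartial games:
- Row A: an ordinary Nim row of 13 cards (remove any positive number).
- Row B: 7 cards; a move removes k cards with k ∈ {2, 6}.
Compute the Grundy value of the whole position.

Row A is a plain Nim row of size 13, so its Grundy value is 13.
Build the Grundy sequence for row B with g(k) = mex{g(k−s) : s ∈ {2, 6}, s ≤ k}:
k:     0  1  2  3  4  5  6  7
g(k):  0  0  1  1  0  0  1  1
So g(7) = 1.
The value of a disjunctive sum is the nim-sum of the parts.
Combined value = 13 ⊕ 1 = 12.

12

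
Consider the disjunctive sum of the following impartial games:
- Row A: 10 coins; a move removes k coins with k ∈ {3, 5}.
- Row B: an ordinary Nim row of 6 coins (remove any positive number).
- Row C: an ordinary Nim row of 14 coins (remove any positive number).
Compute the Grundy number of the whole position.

Grundy values for row A (subtraction set {3, 5}):
g(0) = mex{} = 0
g(1) = mex{} = 0
g(2) = mex{} = 0
g(3) = mex{0} = 1
g(4) = mex{0} = 1
g(5) = mex{0} = 1
g(6) = mex{0,1} = 2
g(7) = mex{0,1} = 2
g(8) = mex{1} = 0
g(9) = mex{1,2} = 0
g(10) = mex{1,2} = 0
So g(10) = 0.
Row B is a plain Nim row of size 6, so its Grundy value is 6.
Row C is a plain Nim row of size 14, so its Grundy value is 14.
By the Sprague-Grundy theorem, the Grundy value of a sum of independent games is the XOR of the component values.
Combined value = 0 XOR 6 XOR 14 = 8.

8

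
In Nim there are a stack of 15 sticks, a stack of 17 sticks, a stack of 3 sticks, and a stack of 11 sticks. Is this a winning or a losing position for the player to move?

Winning position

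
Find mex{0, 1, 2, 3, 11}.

4

The values 0, 1, 2, 3 are all present; 4 is the first non-negative integer missing from the set.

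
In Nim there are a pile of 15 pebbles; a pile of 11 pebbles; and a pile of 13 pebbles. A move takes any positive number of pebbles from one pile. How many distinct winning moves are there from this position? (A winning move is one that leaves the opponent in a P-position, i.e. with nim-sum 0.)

Nim-sum: 15 ⊕ 11 ⊕ 13 = 9.
The overall nim-sum is X = 9. A pile of size p has a winning move iff p XOR X < p (reduce it to p XOR X).
  15: 15 XOR 9 = 6 < 15 — winning move (to 6).
  11: 11 XOR 9 = 2 < 11 — winning move (to 2).
  13: 13 XOR 9 = 4 < 13 — winning move (to 4).
That gives 3 winning moves.

3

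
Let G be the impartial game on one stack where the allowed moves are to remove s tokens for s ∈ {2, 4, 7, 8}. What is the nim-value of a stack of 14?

1

Build the Grundy sequence with g(k) = mex{g(k−s) : s ∈ {2, 4, 7, 8}, s ≤ k}:
g(0) = mex{} = 0
g(1) = mex{} = 0
g(2) = mex{0} = 1
g(3) = mex{0} = 1
g(4) = mex{0,1} = 2
g(5) = mex{0,1} = 2
g(6) = mex{1,2} = 0
g(7) = mex{0,1,2} = 3
g(8) = mex{0,2} = 1
g(9) = mex{0,1,2,3} = 4
g(10) = mex{0,1} = 2
g(11) = mex{1,2,3,4} = 0
g(12) = mex{1,2} = 0
g(13) = mex{0,2,4} = 1
g(14) = mex{0,2,3} = 1
So g(14) = 1.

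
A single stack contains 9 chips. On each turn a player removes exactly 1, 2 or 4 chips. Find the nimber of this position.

Build the Grundy sequence with g(k) = mex{g(k−s) : s ∈ {1, 2, 4}, s ≤ k}:
k:     0  1  2  3  4  5  6  7  8  9
g(k):  0  1  2  0  1  2  0  1  2  0
So g(9) = 0.

0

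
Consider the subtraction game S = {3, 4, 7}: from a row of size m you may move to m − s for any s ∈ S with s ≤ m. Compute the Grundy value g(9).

3

Compute g(0), g(1), … for moves {3, 4, 7}:
g(0) = mex{} = 0
g(1) = mex{} = 0
g(2) = mex{} = 0
g(3) = mex{0} = 1
g(4) = mex{0} = 1
g(5) = mex{0} = 1
g(6) = mex{0,1} = 2
g(7) = mex{0,1} = 2
g(8) = mex{0,1} = 2
g(9) = mex{0,1,2} = 3
So g(9) = 3.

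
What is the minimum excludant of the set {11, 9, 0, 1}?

2

The values 0, 1 are all present; 2 is the first non-negative integer missing from the set.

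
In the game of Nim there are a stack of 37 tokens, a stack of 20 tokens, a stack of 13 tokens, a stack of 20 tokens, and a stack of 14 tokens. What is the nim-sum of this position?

38

Nim-sum: 37 XOR 20 XOR 13 XOR 20 XOR 14 = 38.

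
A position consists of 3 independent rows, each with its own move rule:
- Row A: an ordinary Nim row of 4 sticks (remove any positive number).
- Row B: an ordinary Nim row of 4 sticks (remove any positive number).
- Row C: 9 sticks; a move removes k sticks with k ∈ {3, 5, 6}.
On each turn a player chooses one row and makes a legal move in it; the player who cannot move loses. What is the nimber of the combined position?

Row A is a plain Nim row of size 4, so its Grundy value is 4.
Row B is a plain Nim row of size 4, so its Grundy value is 4.
For row C, compute g(0), g(1), … with moves {3, 5, 6}:
k:     0  1  2  3  4  5  6  7  8  9
g(k):  0  0  0  1  1  1  2  2  2  0
So g(9) = 0.
The value of a disjunctive sum is the nim-sum of the parts.
Combined value = 4 ⊕ 4 ⊕ 0 = 0.

0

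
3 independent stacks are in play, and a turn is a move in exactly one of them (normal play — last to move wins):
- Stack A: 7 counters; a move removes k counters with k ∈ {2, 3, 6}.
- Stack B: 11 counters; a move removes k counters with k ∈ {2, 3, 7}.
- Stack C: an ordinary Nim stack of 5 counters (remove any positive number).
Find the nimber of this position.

4

Grundy values for stack A (subtraction set {2, 3, 6}):
k:     0  1  2  3  4  5  6  7
g(k):  0  0  1  1  2  0  3  1
So g(7) = 1.
Build the Grundy sequence for stack B with g(k) = mex{g(k−s) : s ∈ {2, 3, 7}, s ≤ k}:
k:     0  1  2  3  4  5  6  7  8  9 10 11
g(k):  0  0  1  1  2  0  0  1  1  2  0  0
So g(11) = 0.
Stack C is a plain Nim stack of size 5, so its Grundy value is 5.
The value of a disjunctive sum is the nim-sum of the parts.
Combined value = 1 ⊕ 0 ⊕ 5 = 4.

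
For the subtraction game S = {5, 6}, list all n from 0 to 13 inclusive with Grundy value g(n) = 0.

0, 1, 2, 3, 4, 11, 12, 13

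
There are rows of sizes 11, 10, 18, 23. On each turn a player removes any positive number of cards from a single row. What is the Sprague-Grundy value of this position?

4

Compute the nim-sum pairwise:
11 XOR 10 = 1
1 XOR 18 = 19
19 XOR 23 = 4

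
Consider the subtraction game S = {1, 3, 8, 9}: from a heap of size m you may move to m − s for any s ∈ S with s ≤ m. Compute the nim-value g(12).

2

Compute g(0), g(1), … for moves {1, 3, 8, 9}:
g(0) = mex{} = 0
g(1) = mex{0} = 1
g(2) = mex{1} = 0
g(3) = mex{0} = 1
g(4) = mex{1} = 0
g(5) = mex{0} = 1
g(6) = mex{1} = 0
g(7) = mex{0} = 1
g(8) = mex{0,1} = 2
g(9) = mex{0,1,2} = 3
g(10) = mex{0,1,3} = 2
g(11) = mex{0,1,2} = 3
g(12) = mex{0,1,3} = 2
So g(12) = 2.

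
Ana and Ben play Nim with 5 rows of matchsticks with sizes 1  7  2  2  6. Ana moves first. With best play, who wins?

Ben wins

Bitwise XOR of the heap sizes:
  001  (1)
  111  (7)
  010  (2)
  010  (2)
  110  (6)
  ---
  000  (0)
The nim-sum is 0, so this is a P-position: the player to move is in a losing position under optimal play; Ana is about to move from it and so loses — Ben wins.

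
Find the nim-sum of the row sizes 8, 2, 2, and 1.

9

Bitwise XOR of the heap sizes:
  1000  (8)
  0010  (2)
  0010  (2)
  0001  (1)
  ----
  1001  (9)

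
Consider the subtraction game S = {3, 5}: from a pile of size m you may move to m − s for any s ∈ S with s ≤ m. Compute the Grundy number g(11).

1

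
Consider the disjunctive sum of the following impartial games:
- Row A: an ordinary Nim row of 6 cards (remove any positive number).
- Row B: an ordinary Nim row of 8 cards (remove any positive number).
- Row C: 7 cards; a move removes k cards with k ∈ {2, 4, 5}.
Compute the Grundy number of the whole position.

14

Row A is a plain Nim row of size 6, so its Grundy value is 6.
Row B is a plain Nim row of size 8, so its Grundy value is 8.
Grundy values for row C (subtraction set {2, 4, 5}):
g(0) = mex{} = 0
g(1) = mex{} = 0
g(2) = mex{0} = 1
g(3) = mex{0} = 1
g(4) = mex{0,1} = 2
g(5) = mex{0,1} = 2
g(6) = mex{0,1,2} = 3
g(7) = mex{1,2} = 0
So g(7) = 0.
By the Sprague-Grundy theorem, the Grundy value of a sum of independent games is the XOR of the component values.
Combined value = 6 XOR 8 XOR 0 = 14.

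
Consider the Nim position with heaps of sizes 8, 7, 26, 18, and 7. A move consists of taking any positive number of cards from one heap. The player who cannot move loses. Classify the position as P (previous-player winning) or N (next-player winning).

P-position

Nim-sum: 8 ^ 7 ^ 26 ^ 18 ^ 7 = 0.
The nim-sum is 0, so this is a P-position: the player to move is in a losing position under optimal play.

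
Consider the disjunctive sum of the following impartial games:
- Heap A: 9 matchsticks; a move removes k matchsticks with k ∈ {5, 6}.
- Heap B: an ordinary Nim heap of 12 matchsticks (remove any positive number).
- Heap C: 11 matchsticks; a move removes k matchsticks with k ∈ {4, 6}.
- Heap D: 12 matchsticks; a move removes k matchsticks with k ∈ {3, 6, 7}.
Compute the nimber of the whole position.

13

For heap A, compute g(0), g(1), … with moves {5, 6}:
k:     0  1  2  3  4  5  6  7  8  9
g(k):  0  0  0  0  0  1  1  1  1  1
So g(9) = 1.
Heap B is a plain Nim heap of size 12, so its Grundy value is 12.
For heap C, compute g(0), g(1), … with moves {4, 6}:
g(0) = mex{} = 0
g(1) = mex{} = 0
g(2) = mex{} = 0
g(3) = mex{} = 0
g(4) = mex{0} = 1
g(5) = mex{0} = 1
g(6) = mex{0} = 1
g(7) = mex{0} = 1
g(8) = mex{0,1} = 2
g(9) = mex{0,1} = 2
g(10) = mex{1} = 0
g(11) = mex{1} = 0
So g(11) = 0.
Grundy values for heap D (subtraction set {3, 6, 7}):
g(0) = mex{} = 0
g(1) = mex{} = 0
g(2) = mex{} = 0
g(3) = mex{0} = 1
g(4) = mex{0} = 1
g(5) = mex{0} = 1
g(6) = mex{0,1} = 2
g(7) = mex{0,1} = 2
g(8) = mex{0,1} = 2
g(9) = mex{0,1,2} = 3
g(10) = mex{1,2} = 0
g(11) = mex{1,2} = 0
g(12) = mex{1,2,3} = 0
So g(12) = 0.
The value of a disjunctive sum is the nim-sum of the parts.
Combined value = 1 XOR 12 XOR 0 XOR 0 = 13.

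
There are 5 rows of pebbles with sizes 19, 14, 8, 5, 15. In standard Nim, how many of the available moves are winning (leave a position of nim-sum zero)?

In binary:
  10011  (19)
  01110  (14)
  01000  (8)
  00101  (5)
  01111  (15)
  -----
  11111  (31)
The overall nim-sum is X = 31. A row of size p has a winning move iff p XOR X < p (reduce it to p XOR X).
  19: 19 XOR 31 = 12 < 19 — winning move (to 12).
  14: 14 XOR 31 = 17 ≥ 14 — no move.
  8: 8 XOR 31 = 23 ≥ 8 — no move.
  5: 5 XOR 31 = 26 ≥ 5 — no move.
  15: 15 XOR 31 = 16 ≥ 15 — no move.
That gives 1 winning move.

1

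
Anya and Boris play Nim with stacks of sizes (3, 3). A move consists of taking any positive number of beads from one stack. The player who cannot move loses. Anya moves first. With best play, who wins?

Boris wins

Nim-sum: 3 ⊕ 3 = 0.
The nim-sum is 0, so this is a P-position: the player to move is in a losing position under optimal play; Anya is about to move from it and so loses — Boris wins.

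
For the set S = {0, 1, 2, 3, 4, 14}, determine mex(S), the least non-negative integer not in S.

The values 0, 1, 2, 3, 4 are all present; 5 is the first non-negative integer missing from the set.

5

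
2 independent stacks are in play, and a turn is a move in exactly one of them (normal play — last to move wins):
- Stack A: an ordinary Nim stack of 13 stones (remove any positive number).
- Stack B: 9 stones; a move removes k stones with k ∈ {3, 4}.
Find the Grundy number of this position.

Stack A is a plain Nim stack of size 13, so its Grundy value is 13.
For stack B, compute g(0), g(1), … with moves {3, 4}:
k:     0  1  2  3  4  5  6  7  8  9
g(k):  0  0  0  1  1  1  2  0  0  0
So g(9) = 0.
The value of a disjunctive sum is the nim-sum of the parts.
Combined value = 13 ⊕ 0 = 13.

13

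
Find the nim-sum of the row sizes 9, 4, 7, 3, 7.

Nim-sum: 9 XOR 4 XOR 7 XOR 3 XOR 7 = 14.

14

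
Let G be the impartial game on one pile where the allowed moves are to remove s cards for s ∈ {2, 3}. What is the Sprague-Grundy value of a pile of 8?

1

Compute g(0), g(1), … for moves {2, 3}:
k:     0  1  2  3  4  5  6  7  8
g(k):  0  0  1  1  2  0  0  1  1
So g(8) = 1.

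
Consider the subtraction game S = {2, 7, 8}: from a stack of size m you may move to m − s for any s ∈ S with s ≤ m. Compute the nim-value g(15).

0

Build the Grundy sequence with g(k) = mex{g(k−s) : s ∈ {2, 7, 8}, s ≤ k}:
k:     0  1  2  3  4  5  6  7  8  9 10 11 12 13 14 15
g(k):  0  0  1  1  0  0  1  1  2  2  0  3  1  2  0  0
So g(15) = 0.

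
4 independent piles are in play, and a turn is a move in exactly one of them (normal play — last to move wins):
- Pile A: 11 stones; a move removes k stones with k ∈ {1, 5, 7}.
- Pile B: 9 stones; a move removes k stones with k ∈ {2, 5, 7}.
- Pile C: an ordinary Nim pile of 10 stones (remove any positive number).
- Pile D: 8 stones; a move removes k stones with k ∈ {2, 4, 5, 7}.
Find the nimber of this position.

13

Build the Grundy sequence for pile A with g(k) = mex{g(k−s) : s ∈ {1, 5, 7}, s ≤ k}:
k:     0  1  2  3  4  5  6  7  8  9 10 11
g(k):  0  1  0  1  0  1  0  1  0  1  0  1
So g(11) = 1.
Build the Grundy sequence for pile B with g(k) = mex{g(k−s) : s ∈ {2, 5, 7}, s ≤ k}:
k:     0  1  2  3  4  5  6  7  8  9
g(k):  0  0  1  1  0  2  1  3  2  2
So g(9) = 2.
Pile C is a plain Nim pile of size 10, so its Grundy value is 10.
For pile D, compute g(0), g(1), … with moves {2, 4, 5, 7}:
k:     0  1  2  3  4  5  6  7  8
g(k):  0  0  1  1  2  2  3  3  4
So g(8) = 4.
The value of a disjunctive sum is the nim-sum of the parts.
Combined value = 1 ⊕ 2 ⊕ 10 ⊕ 4 = 13.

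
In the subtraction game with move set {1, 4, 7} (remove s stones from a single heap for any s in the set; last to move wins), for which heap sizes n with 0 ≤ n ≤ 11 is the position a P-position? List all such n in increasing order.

Compute g(0), g(1), … for moves {1, 4, 7}:
g(0) = mex{} = 0
g(1) = mex{0} = 1
g(2) = mex{1} = 0
g(3) = mex{0} = 1
g(4) = mex{0,1} = 2
g(5) = mex{1,2} = 0
g(6) = mex{0} = 1
g(7) = mex{0,1} = 2
g(8) = mex{1,2} = 0
g(9) = mex{0} = 1
g(10) = mex{1} = 0
g(11) = mex{0,2} = 1
The P-positions (g = 0) in 0..11 are 0, 2, 5, 8, 10.

0, 2, 5, 8, 10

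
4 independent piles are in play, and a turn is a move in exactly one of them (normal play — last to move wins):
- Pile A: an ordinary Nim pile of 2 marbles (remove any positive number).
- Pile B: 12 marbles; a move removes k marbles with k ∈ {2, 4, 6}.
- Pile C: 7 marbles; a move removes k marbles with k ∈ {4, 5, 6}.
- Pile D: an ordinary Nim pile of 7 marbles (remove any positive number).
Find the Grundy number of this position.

6

Pile A is a plain Nim pile of size 2, so its Grundy value is 2.
Build the Grundy sequence for pile B with g(k) = mex{g(k−s) : s ∈ {2, 4, 6}, s ≤ k}:
g(0) = mex{} = 0
g(1) = mex{} = 0
g(2) = mex{0} = 1
g(3) = mex{0} = 1
g(4) = mex{0,1} = 2
g(5) = mex{0,1} = 2
g(6) = mex{0,1,2} = 3
g(7) = mex{0,1,2} = 3
g(8) = mex{1,2,3} = 0
g(9) = mex{1,2,3} = 0
g(10) = mex{0,2,3} = 1
g(11) = mex{0,2,3} = 1
g(12) = mex{0,1,3} = 2
So g(12) = 2.
Grundy values for pile C (subtraction set {4, 5, 6}):
k:     0  1  2  3  4  5  6  7
g(k):  0  0  0  0  1  1  1  1
So g(7) = 1.
Pile D is a plain Nim pile of size 7, so its Grundy value is 7.
The value of a disjunctive sum is the nim-sum of the parts.
Combined value = 2 XOR 2 XOR 1 XOR 7 = 6.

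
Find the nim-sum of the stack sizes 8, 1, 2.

11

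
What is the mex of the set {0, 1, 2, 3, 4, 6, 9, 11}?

The values 0, 1, 2, 3, 4 are all present; 5 is the first non-negative integer missing from the set.

5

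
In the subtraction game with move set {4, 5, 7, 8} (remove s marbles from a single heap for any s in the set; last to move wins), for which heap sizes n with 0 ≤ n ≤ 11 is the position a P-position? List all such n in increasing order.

0, 1, 2, 3

Grundy values for subtraction set {4, 5, 7, 8}:
g(0) = mex{} = 0
g(1) = mex{} = 0
g(2) = mex{} = 0
g(3) = mex{} = 0
g(4) = mex{0} = 1
g(5) = mex{0} = 1
g(6) = mex{0} = 1
g(7) = mex{0} = 1
g(8) = mex{0,1} = 2
g(9) = mex{0,1} = 2
g(10) = mex{0,1} = 2
g(11) = mex{0,1} = 2
The P-positions (g = 0) in 0..11 are 0, 1, 2, 3.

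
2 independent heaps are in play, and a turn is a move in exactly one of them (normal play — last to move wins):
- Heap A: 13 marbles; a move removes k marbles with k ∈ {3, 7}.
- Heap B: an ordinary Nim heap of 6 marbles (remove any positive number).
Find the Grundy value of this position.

For heap A, compute g(0), g(1), … with moves {3, 7}:
k:     0  1  2  3  4  5  6  7  8  9 10 11 12 13
g(k):  0  0  0  1  1  1  0  2  2  1  0  0  0  1
So g(13) = 1.
Heap B is a plain Nim heap of size 6, so its Grundy value is 6.
By the Sprague-Grundy theorem, the Grundy value of a sum of independent games is the XOR of the component values.
Combined value = 1 XOR 6 = 7.

7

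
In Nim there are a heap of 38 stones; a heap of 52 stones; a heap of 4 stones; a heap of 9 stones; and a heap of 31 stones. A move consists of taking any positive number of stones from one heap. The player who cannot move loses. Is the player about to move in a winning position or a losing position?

Losing position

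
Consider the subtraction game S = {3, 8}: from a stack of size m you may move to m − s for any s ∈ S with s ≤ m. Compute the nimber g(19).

Compute g(0), g(1), … for moves {3, 8}:
k:     0  1  2  3  4  5  6  7  8  9 10 11 12 13 14 15 16 17 18 19
g(k):  0  0  0  1  1  1  0  0  2  1  1  0  0  0  1  1  1  0  0  2
So g(19) = 2.

2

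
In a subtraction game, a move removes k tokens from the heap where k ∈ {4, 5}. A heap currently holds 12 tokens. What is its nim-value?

Compute g(0), g(1), … for moves {4, 5}:
g(0) = mex{} = 0
g(1) = mex{} = 0
g(2) = mex{} = 0
g(3) = mex{} = 0
g(4) = mex{0} = 1
g(5) = mex{0} = 1
g(6) = mex{0} = 1
g(7) = mex{0} = 1
g(8) = mex{0,1} = 2
g(9) = mex{1} = 0
g(10) = mex{1} = 0
g(11) = mex{1} = 0
g(12) = mex{1,2} = 0
So g(12) = 0.

0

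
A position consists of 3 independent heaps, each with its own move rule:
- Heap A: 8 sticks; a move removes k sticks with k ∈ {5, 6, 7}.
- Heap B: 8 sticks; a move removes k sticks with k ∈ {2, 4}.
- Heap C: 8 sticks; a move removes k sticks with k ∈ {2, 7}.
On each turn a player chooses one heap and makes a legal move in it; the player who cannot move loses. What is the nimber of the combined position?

2

For heap A, compute g(0), g(1), … with moves {5, 6, 7}:
g(0) = mex{} = 0
g(1) = mex{} = 0
g(2) = mex{} = 0
g(3) = mex{} = 0
g(4) = mex{} = 0
g(5) = mex{0} = 1
g(6) = mex{0} = 1
g(7) = mex{0} = 1
g(8) = mex{0} = 1
So g(8) = 1.
For heap B, compute g(0), g(1), … with moves {2, 4}:
k:     0  1  2  3  4  5  6  7  8
g(k):  0  0  1  1  2  2  0  0  1
So g(8) = 1.
Build the Grundy sequence for heap C with g(k) = mex{g(k−s) : s ∈ {2, 7}, s ≤ k}:
k:     0  1  2  3  4  5  6  7  8
g(k):  0  0  1  1  0  0  1  1  2
So g(8) = 2.
The value of a disjunctive sum is the nim-sum of the parts.
Combined value = 1 ⊕ 1 ⊕ 2 = 2.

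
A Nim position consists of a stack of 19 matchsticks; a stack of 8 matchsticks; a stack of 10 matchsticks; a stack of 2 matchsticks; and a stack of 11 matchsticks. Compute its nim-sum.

24

Bitwise XOR of the heap sizes:
  10011  (19)
  01000  (8)
  01010  (10)
  00010  (2)
  01011  (11)
  -----
  11000  (24)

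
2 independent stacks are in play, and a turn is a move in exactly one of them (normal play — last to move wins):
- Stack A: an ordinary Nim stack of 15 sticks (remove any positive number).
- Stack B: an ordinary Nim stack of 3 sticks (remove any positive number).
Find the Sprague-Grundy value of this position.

12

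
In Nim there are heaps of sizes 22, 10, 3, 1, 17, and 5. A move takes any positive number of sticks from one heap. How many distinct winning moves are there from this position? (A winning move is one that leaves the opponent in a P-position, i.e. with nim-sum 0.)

Nim-sum: 22 XOR 10 XOR 3 XOR 1 XOR 17 XOR 5 = 10.
The overall nim-sum is X = 10. A heap of size p has a winning move iff p XOR X < p (reduce it to p XOR X).
  22: 22 XOR 10 = 28 ≥ 22 — no move.
  10: 10 XOR 10 = 0 < 10 — winning move (to 0).
  3: 3 XOR 10 = 9 ≥ 3 — no move.
  1: 1 XOR 10 = 11 ≥ 1 — no move.
  17: 17 XOR 10 = 27 ≥ 17 — no move.
  5: 5 XOR 10 = 15 ≥ 5 — no move.
That gives 1 winning move.

1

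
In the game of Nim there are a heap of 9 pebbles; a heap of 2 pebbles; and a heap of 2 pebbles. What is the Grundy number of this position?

9

Nim-sum: 9 ^ 2 ^ 2 = 9.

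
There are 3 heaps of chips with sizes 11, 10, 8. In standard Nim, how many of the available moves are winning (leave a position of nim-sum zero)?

3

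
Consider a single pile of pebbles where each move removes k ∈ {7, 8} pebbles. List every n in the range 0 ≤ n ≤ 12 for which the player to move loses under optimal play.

Compute g(0), g(1), … for moves {7, 8}:
g(0) = mex{} = 0
g(1) = mex{} = 0
g(2) = mex{} = 0
g(3) = mex{} = 0
g(4) = mex{} = 0
g(5) = mex{} = 0
g(6) = mex{} = 0
g(7) = mex{0} = 1
g(8) = mex{0} = 1
g(9) = mex{0} = 1
g(10) = mex{0} = 1
g(11) = mex{0} = 1
g(12) = mex{0} = 1
The P-positions (g = 0) in 0..12 are 0, 1, 2, 3, 4, 5, 6.

0, 1, 2, 3, 4, 5, 6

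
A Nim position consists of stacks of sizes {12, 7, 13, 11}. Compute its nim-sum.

Bitwise XOR of the heap sizes:
  1100  (12)
  0111  (7)
  1101  (13)
  1011  (11)
  ----
  1101  (13)

13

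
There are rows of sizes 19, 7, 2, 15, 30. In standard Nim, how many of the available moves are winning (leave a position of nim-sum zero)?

Compute the nim-sum pairwise:
19 ^ 7 = 20
20 ^ 2 = 22
22 ^ 15 = 25
25 ^ 30 = 7
The overall nim-sum is X = 7. A row of size p has a winning move iff p XOR X < p (reduce it to p XOR X).
  19: 19 XOR 7 = 20 ≥ 19 — no move.
  7: 7 XOR 7 = 0 < 7 — winning move (to 0).
  2: 2 XOR 7 = 5 ≥ 2 — no move.
  15: 15 XOR 7 = 8 < 15 — winning move (to 8).
  30: 30 XOR 7 = 25 < 30 — winning move (to 25).
That gives 3 winning moves.

3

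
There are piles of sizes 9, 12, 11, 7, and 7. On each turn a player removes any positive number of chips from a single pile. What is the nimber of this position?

Nim-sum: 9 ⊕ 12 ⊕ 11 ⊕ 7 ⊕ 7 = 14.

14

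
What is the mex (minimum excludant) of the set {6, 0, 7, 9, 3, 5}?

0 is in the set but 1 is not, so the mex is 1.

1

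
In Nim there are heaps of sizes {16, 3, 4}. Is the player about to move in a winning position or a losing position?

Nim-sum: 16 XOR 3 XOR 4 = 23.
The nim-sum is 23 ≠ 0, so this is an N-position: the player to move can win.

Winning position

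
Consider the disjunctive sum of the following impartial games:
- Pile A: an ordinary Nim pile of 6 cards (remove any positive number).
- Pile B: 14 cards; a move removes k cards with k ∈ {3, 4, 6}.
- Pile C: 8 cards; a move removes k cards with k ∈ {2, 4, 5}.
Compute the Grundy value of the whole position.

7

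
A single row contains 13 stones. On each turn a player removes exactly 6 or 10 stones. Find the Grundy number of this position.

Build the Grundy sequence with g(k) = mex{g(k−s) : s ∈ {6, 10}, s ≤ k}:
k:     0  1  2  3  4  5  6  7  8  9 10 11 12 13
g(k):  0  0  0  0  0  0  1  1  1  1  1  1  2  2
So g(13) = 2.

2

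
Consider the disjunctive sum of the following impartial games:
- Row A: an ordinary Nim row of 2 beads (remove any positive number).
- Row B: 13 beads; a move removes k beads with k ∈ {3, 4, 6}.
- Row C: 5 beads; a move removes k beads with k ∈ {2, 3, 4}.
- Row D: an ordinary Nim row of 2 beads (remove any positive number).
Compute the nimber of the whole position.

Row A is a plain Nim row of size 2, so its Grundy value is 2.
For row B, compute g(0), g(1), … with moves {3, 4, 6}:
k:     0  1  2  3  4  5  6  7  8  9 10 11 12 13
g(k):  0  0  0  1  1  1  2  2  2  0  0  0  1  1
So g(13) = 1.
Build the Grundy sequence for row C with g(k) = mex{g(k−s) : s ∈ {2, 3, 4}, s ≤ k}:
k:     0  1  2  3  4  5
g(k):  0  0  1  1  2  2
So g(5) = 2.
Row D is a plain Nim row of size 2, so its Grundy value is 2.
By the Sprague-Grundy theorem, the Grundy value of a sum of independent games is the XOR of the component values.
Combined value = 2 ⊕ 1 ⊕ 2 ⊕ 2 = 3.

3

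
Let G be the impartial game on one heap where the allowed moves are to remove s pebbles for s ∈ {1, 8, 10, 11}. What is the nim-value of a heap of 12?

3

Grundy values for subtraction set {1, 8, 10, 11}:
k:     0  1  2  3  4  5  6  7  8  9 10 11 12
g(k):  0  1  0  1  0  1  0  1  2  0  1  2  3
So g(12) = 3.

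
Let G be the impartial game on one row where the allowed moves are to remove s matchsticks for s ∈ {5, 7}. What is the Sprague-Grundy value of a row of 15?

0

Compute g(0), g(1), … for moves {5, 7}:
k:     0  1  2  3  4  5  6  7  8  9 10 11 12 13 14 15
g(k):  0  0  0  0  0  1  1  1  1  1  2  2  0  0  0  0
So g(15) = 0.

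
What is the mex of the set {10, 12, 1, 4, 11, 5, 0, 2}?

The values 0, 1, 2 are all present; 3 is the first non-negative integer missing from the set.

3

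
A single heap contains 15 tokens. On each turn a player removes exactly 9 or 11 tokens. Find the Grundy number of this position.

Build the Grundy sequence with g(k) = mex{g(k−s) : s ∈ {9, 11}, s ≤ k}:
k:     0  1  2  3  4  5  6  7  8  9 10 11 12 13 14 15
g(k):  0  0  0  0  0  0  0  0  0  1  1  1  1  1  1  1
So g(15) = 1.

1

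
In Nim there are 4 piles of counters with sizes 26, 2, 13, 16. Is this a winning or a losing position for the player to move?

Winning position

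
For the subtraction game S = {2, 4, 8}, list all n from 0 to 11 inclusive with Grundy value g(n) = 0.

0, 1, 6, 7

Compute g(0), g(1), … for moves {2, 4, 8}:
g(0) = mex{} = 0
g(1) = mex{} = 0
g(2) = mex{0} = 1
g(3) = mex{0} = 1
g(4) = mex{0,1} = 2
g(5) = mex{0,1} = 2
g(6) = mex{1,2} = 0
g(7) = mex{1,2} = 0
g(8) = mex{0,2} = 1
g(9) = mex{0,2} = 1
g(10) = mex{0,1} = 2
g(11) = mex{0,1} = 2
The P-positions (g = 0) in 0..11 are 0, 1, 6, 7.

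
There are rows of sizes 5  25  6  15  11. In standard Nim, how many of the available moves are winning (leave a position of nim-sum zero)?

Nim-sum: 5 XOR 25 XOR 6 XOR 15 XOR 11 = 30.
The overall nim-sum is X = 30. A row of size p has a winning move iff p XOR X < p (reduce it to p XOR X).
  5: 5 XOR 30 = 27 ≥ 5 — no move.
  25: 25 XOR 30 = 7 < 25 — winning move (to 7).
  6: 6 XOR 30 = 24 ≥ 6 — no move.
  15: 15 XOR 30 = 17 ≥ 15 — no move.
  11: 11 XOR 30 = 21 ≥ 11 — no move.
That gives 1 winning move.

1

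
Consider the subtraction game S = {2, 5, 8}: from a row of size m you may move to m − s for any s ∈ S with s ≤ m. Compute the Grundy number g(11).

0

Compute g(0), g(1), … for moves {2, 5, 8}:
g(0) = mex{} = 0
g(1) = mex{} = 0
g(2) = mex{0} = 1
g(3) = mex{0} = 1
g(4) = mex{1} = 0
g(5) = mex{0,1} = 2
g(6) = mex{0} = 1
g(7) = mex{1,2} = 0
g(8) = mex{0,1} = 2
g(9) = mex{0} = 1
g(10) = mex{1,2} = 0
g(11) = mex{1} = 0
So g(11) = 0.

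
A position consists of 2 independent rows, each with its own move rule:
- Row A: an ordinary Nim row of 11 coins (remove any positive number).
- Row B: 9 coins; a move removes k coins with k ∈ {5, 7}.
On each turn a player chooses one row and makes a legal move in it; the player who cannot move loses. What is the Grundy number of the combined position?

Row A is a plain Nim row of size 11, so its Grundy value is 11.
Build the Grundy sequence for row B with g(k) = mex{g(k−s) : s ∈ {5, 7}, s ≤ k}:
g(0) = mex{} = 0
g(1) = mex{} = 0
g(2) = mex{} = 0
g(3) = mex{} = 0
g(4) = mex{} = 0
g(5) = mex{0} = 1
g(6) = mex{0} = 1
g(7) = mex{0} = 1
g(8) = mex{0} = 1
g(9) = mex{0} = 1
So g(9) = 1.
The value of a disjunctive sum is the nim-sum of the parts.
Combined value = 11 XOR 1 = 10.

10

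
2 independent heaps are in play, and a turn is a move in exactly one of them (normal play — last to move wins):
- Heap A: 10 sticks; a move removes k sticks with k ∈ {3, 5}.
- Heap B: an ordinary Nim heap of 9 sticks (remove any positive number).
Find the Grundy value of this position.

9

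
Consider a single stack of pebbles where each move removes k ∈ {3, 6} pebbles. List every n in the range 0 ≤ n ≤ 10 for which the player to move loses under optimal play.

0, 1, 2, 9, 10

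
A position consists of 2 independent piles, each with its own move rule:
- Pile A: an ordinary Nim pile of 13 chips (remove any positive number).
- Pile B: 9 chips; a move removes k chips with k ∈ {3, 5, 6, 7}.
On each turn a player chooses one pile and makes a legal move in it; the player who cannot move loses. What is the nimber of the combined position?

Pile A is a plain Nim pile of size 13, so its Grundy value is 13.
For pile B, compute g(0), g(1), … with moves {3, 5, 6, 7}:
k:     0  1  2  3  4  5  6  7  8  9
g(k):  0  0  0  1  1  1  2  2  2  3
So g(9) = 3.
By the Sprague-Grundy theorem, the Grundy value of a sum of independent games is the XOR of the component values.
Combined value = 13 XOR 3 = 14.

14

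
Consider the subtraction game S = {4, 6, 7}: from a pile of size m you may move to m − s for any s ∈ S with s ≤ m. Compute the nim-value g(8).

Compute g(0), g(1), … for moves {4, 6, 7}:
k:     0  1  2  3  4  5  6  7  8
g(k):  0  0  0  0  1  1  1  1  2
So g(8) = 2.

2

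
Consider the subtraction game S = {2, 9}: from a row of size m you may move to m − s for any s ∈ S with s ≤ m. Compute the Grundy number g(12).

0

Compute g(0), g(1), … for moves {2, 9}:
k:     0  1  2  3  4  5  6  7  8  9 10 11 12
g(k):  0  0  1  1  0  0  1  1  0  2  1  0  0
So g(12) = 0.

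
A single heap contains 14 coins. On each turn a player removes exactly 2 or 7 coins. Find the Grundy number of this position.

0

Compute g(0), g(1), … for moves {2, 7}:
k:     0  1  2  3  4  5  6  7  8  9 10 11 12 13 14
g(k):  0  0  1  1  0  0  1  1  2  0  0  1  1  0  0
So g(14) = 0.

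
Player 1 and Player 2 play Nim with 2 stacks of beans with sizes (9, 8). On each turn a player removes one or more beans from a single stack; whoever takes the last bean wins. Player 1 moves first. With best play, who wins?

Player 1 wins

Bitwise XOR of the heap sizes:
  1001  (9)
  1000  (8)
  ----
  0001  (1)
The nim-sum is 1 ≠ 0, so this is an N-position: the player to move can win; Player 1 has a winning move.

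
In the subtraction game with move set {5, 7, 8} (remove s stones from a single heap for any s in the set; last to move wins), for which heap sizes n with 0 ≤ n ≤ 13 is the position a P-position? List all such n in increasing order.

0, 1, 2, 3, 4, 13

Build the Grundy sequence with g(k) = mex{g(k−s) : s ∈ {5, 7, 8}, s ≤ k}:
g(0) = mex{} = 0
g(1) = mex{} = 0
g(2) = mex{} = 0
g(3) = mex{} = 0
g(4) = mex{} = 0
g(5) = mex{0} = 1
g(6) = mex{0} = 1
g(7) = mex{0} = 1
g(8) = mex{0} = 1
g(9) = mex{0} = 1
g(10) = mex{0,1} = 2
g(11) = mex{0,1} = 2
g(12) = mex{0,1} = 2
g(13) = mex{1} = 0
The P-positions (g = 0) in 0..13 are 0, 1, 2, 3, 4, 13.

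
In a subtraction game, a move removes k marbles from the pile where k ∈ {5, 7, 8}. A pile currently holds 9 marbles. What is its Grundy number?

1

Compute g(0), g(1), … for moves {5, 7, 8}:
g(0) = mex{} = 0
g(1) = mex{} = 0
g(2) = mex{} = 0
g(3) = mex{} = 0
g(4) = mex{} = 0
g(5) = mex{0} = 1
g(6) = mex{0} = 1
g(7) = mex{0} = 1
g(8) = mex{0} = 1
g(9) = mex{0} = 1
So g(9) = 1.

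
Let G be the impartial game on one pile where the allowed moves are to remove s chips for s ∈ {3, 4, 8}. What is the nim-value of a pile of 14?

0

Compute g(0), g(1), … for moves {3, 4, 8}:
k:     0  1  2  3  4  5  6  7  8  9 10 11 12 13 14
g(k):  0  0  0  1  1  1  2  0  2  3  1  3  0  0  0
So g(14) = 0.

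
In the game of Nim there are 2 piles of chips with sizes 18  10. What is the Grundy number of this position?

Nim-sum: 18 ^ 10 = 24.

24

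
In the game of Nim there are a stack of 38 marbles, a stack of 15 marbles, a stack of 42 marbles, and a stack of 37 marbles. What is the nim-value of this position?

38

Compute the nim-sum pairwise:
38 XOR 15 = 41
41 XOR 42 = 3
3 XOR 37 = 38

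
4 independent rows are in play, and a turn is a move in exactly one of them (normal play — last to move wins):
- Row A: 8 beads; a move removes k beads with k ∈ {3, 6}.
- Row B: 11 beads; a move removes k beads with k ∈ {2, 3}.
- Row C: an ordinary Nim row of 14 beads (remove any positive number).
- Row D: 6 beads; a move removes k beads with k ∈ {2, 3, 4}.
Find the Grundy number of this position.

12

For row A, compute g(0), g(1), … with moves {3, 6}:
k:     0  1  2  3  4  5  6  7  8
g(k):  0  0  0  1  1  1  2  2  2
So g(8) = 2.
Build the Grundy sequence for row B with g(k) = mex{g(k−s) : s ∈ {2, 3}, s ≤ k}:
k:     0  1  2  3  4  5  6  7  8  9 10 11
g(k):  0  0  1  1  2  0  0  1  1  2  0  0
So g(11) = 0.
Row C is a plain Nim row of size 14, so its Grundy value is 14.
Build the Grundy sequence for row D with g(k) = mex{g(k−s) : s ∈ {2, 3, 4}, s ≤ k}:
k:     0  1  2  3  4  5  6
g(k):  0  0  1  1  2  2  0
So g(6) = 0.
The value of a disjunctive sum is the nim-sum of the parts.
Combined value = 2 XOR 0 XOR 14 XOR 0 = 12.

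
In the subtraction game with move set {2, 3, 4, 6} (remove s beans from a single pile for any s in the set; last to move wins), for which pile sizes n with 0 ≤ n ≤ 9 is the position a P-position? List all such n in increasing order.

0, 1, 8, 9

Build the Grundy sequence with g(k) = mex{g(k−s) : s ∈ {2, 3, 4, 6}, s ≤ k}:
k:     0  1  2  3  4  5  6  7  8  9
g(k):  0  0  1  1  2  2  3  3  0  0
The P-positions (g = 0) in 0..9 are 0, 1, 8, 9.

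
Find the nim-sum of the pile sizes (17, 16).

1

Write each in binary and XOR column by column:
  10001  (17)
  10000  (16)
  -----
  00001  (1)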